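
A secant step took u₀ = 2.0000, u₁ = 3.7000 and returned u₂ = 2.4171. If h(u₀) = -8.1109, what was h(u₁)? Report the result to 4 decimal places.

The secant line through (2.0000, -8.1109) and (3.7000, h(u₁)) crosses zero at u₂ = 2.4171.
So (2.0000, -8.1109), (3.7000, h(u₁)), (2.4171, 0) are collinear:
h(u₁) = -8.1109 · (3.7000 − 2.4171) / (2.0000 − 2.4171) = -8.1109 · (1.282900)/(-0.417100) = 24.947192

24.9472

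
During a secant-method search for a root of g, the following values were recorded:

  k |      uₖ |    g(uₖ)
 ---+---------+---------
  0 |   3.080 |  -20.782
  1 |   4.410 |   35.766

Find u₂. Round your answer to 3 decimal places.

u₂ = 4.410 − 35.766·(4.410 − 3.080) / (35.766 − (-20.782))
   = 4.410 − (47.56878)/(56.54800) = 3.56879

3.569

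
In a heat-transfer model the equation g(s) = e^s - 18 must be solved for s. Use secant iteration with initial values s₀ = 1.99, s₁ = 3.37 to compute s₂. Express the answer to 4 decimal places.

g(1.99) = -10.684466, g(3.37) = 11.078527
s₂ = 3.370000 − 11.078527·(3.370000 − 1.990000) / (11.078527 − (-10.684466)) = 3.370000 − (15.288367)/(21.762993) = 2.667506

2.6675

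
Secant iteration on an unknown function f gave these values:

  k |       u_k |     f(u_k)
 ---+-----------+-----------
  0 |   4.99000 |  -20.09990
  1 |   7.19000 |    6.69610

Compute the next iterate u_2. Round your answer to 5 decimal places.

u_2 = 7.19000 − 6.69610·(7.19000 − 4.99000) / (6.69610 − (-20.09990))
   = 7.19000 − (14.7314200)/(26.7960000) = 6.6402381

6.64024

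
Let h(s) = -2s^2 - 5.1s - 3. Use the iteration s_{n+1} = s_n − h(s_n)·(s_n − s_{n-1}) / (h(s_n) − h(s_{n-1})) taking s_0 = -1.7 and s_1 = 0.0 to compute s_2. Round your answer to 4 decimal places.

h(-1.7) = -0.110000, h(0.0) = -3.000000
s_2 = 0.000000 − (-3.000000)·(0.000000 − (-1.700000)) / (-3.000000 − (-0.110000)) = 0.000000 − (-5.100000)/(-2.890000) = -1.764706

-1.7647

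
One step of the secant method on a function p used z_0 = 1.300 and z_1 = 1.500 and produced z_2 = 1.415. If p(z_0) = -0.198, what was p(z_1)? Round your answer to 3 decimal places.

The secant line through (1.300, -0.198) and (1.500, p(z_1)) crosses zero at z_2 = 1.415.
So (1.300, -0.198), (1.500, p(z_1)), (1.415, 0) are collinear:
p(z_1) = -0.198 · (1.500 − 1.415) / (1.300 − 1.415) = -0.198 · (0.08500)/(-0.11500) = 0.14635

0.146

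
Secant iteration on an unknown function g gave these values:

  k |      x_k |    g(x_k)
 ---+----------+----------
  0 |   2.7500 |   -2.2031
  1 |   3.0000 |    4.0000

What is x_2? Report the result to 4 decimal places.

x_2 = 3.0000 − 4.0000·(3.0000 − 2.7500) / (4.0000 − (-2.2031))
   = 3.0000 − (1.000000)/(6.203100) = 2.838790

2.8388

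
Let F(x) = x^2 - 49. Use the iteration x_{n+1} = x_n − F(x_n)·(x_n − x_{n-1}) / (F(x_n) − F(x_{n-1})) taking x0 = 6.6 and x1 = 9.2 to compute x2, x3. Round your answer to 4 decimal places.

F(6.6) = -5.440000, F(9.2) = 35.640000
x2 = 9.200000 − 35.640000·(9.200000 − 6.600000) / (35.640000 − (-5.440000)) = 9.200000 − (92.664000)/(41.080000) = 6.944304
F(6.944304) = -0.776645
x3 = 6.944304 − (-0.776645)·(6.944304 − 9.200000) / (-0.776645 − 35.640000) = 6.944304 − (1.751875)/(-36.416645) = 6.992410

6.9443, 6.9924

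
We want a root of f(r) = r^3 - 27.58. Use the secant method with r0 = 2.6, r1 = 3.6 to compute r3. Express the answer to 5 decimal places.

3.00805

f(2.6) = -10.0040000, f(3.6) = 19.0760000
r2 = 3.6000000 − 19.0760000·(3.6000000 − 2.6000000) / (19.0760000 − (-10.0040000)) = 3.6000000 − (19.0760000)/(29.0800000) = 2.9440165
f(2.9440165) = -2.0635224
r3 = 2.9440165 − (-2.0635224)·(2.9440165 − 3.6000000) / (-2.0635224 − 19.0760000) = 2.9440165 − (1.3536367)/(-21.1395224) = 3.0080500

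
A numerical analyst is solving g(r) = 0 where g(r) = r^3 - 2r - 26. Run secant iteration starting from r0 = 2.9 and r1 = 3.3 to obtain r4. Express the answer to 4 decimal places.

3.1871

g(2.9) = -7.411000, g(3.3) = 3.337000
r2 = 3.300000 − 3.337000·(3.300000 − 2.900000) / (3.337000 − (-7.411000)) = 3.300000 − (1.334800)/(10.748000) = 3.175809
g(3.175809) = -0.321149
r3 = 3.175809 − (-0.321149)·(3.175809 − 3.300000) / (-0.321149 − 3.337000) = 3.175809 − (0.039884)/(-3.658149) = 3.186712
g(3.186712) = -0.011935
r4 = 3.186712 − (-0.011935)·(3.186712 − 3.175809) / (-0.011935 − (-0.321149)) = 3.186712 − (-0.000130)/(0.309214) = 3.187133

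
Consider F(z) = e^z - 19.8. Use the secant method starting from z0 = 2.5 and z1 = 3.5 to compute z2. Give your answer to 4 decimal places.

2.8639

F(2.5) = -7.617506, F(3.5) = 13.315452
z2 = 3.500000 − 13.315452·(3.500000 − 2.500000) / (13.315452 − (-7.617506)) = 3.500000 − (13.315452)/(20.932958) = 2.863900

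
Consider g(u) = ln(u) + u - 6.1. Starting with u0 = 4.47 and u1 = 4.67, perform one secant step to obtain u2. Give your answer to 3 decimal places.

4.579

g(4.47) = -0.13261, g(4.67) = 0.11116
u2 = 4.67000 − 0.11116·(4.67000 − 4.47000) / (0.11116 − (-0.13261)) = 4.67000 − (0.02223)/(0.24377) = 4.57880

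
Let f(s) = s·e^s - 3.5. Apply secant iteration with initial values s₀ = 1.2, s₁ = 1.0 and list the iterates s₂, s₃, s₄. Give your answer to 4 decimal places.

1.1235, 1.1310, 1.1303

f(1.2) = 0.484140, f(1.0) = -0.781718
s₂ = 1.000000 − (-0.781718)·(1.000000 − 1.200000) / (-0.781718 − 0.484140) = 1.000000 − (0.156344)/(-1.265858) = 1.123508
f(1.123508) = -0.044511
s₃ = 1.123508 − (-0.044511)·(1.123508 − 1.000000) / (-0.044511 − (-0.781718)) = 1.123508 − (-0.005497)/(0.737207) = 1.130965
f(1.130965) = 0.004461
s₄ = 1.130965 − 0.004461·(1.130965 − 1.123508) / (0.004461 − (-0.044511)) = 1.130965 − (0.000033)/(0.048972) = 1.130286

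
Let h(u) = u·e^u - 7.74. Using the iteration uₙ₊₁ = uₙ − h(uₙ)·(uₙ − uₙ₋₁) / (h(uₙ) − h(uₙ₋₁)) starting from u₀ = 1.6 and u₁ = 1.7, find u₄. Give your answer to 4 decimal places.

h(1.6) = 0.184852, h(1.7) = 1.565711
u₂ = 1.700000 − 1.565711·(1.700000 − 1.600000) / (1.565711 − 0.184852) = 1.700000 − (0.156571)/(1.380859) = 1.586613
h(1.586613) = 0.014048
u₃ = 1.586613 − 0.014048·(1.586613 − 1.700000) / (0.014048 − 1.565711) = 1.586613 − (-0.001593)/(-1.551663) = 1.585587
h(1.585587) = 0.001080
u₄ = 1.585587 − 0.001080·(1.585587 − 1.586613) / (0.001080 − 0.014048) = 1.585587 − (-0.000001)/(-0.012967) = 1.585501

1.5855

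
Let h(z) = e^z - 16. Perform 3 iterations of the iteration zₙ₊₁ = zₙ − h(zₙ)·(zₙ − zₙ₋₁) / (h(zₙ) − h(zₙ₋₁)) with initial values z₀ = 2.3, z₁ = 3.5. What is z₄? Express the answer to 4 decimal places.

h(2.3) = -6.025818, h(3.5) = 17.115452
z₂ = 3.500000 − 17.115452·(3.500000 − 2.300000) / (17.115452 − (-6.025818)) = 3.500000 − (20.538542)/(23.141270) = 2.612471
h(2.612471) = -2.367301
z₃ = 2.612471 − (-2.367301)·(2.612471 − 3.500000) / (-2.367301 − 17.115452) = 2.612471 − (2.101048)/(-19.482753) = 2.720313
h(2.720313) = -0.814931
z₄ = 2.720313 − (-0.814931)·(2.720313 − 2.612471) / (-0.814931 − (-2.367301)) = 2.720313 − (-0.087883)/(1.552370) = 2.776925

2.7769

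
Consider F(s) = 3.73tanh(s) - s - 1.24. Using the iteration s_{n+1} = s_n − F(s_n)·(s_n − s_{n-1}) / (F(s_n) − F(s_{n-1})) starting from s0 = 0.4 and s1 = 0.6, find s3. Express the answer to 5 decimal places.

F(0.4) = -0.2227904, F(0.6) = 0.1631949
s2 = 0.6000000 − 0.1631949·(0.6000000 − 0.4000000) / (0.1631949 − (-0.2227904)) = 0.6000000 − (0.0326390)/(0.3859853) = 0.5154398
F(0.5154398) = 0.0132247
s3 = 0.5154398 − 0.0132247·(0.5154398 − 0.6000000) / (0.0132247 − 0.1631949) = 0.5154398 − (-0.0011183)/(-0.1499702) = 0.5079831

0.50798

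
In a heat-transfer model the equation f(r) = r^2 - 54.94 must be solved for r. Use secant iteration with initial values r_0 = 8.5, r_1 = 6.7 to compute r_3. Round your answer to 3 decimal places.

f(8.5) = 17.31000, f(6.7) = -10.05000
r_2 = 6.70000 − (-10.05000)·(6.70000 − 8.50000) / (-10.05000 − 17.31000) = 6.70000 − (18.09000)/(-27.36000) = 7.36118
f(7.36118) = -0.75297
r_3 = 7.36118 − (-0.75297)·(7.36118 − 6.70000) / (-0.75297 − (-10.05000)) = 7.36118 − (-0.49785)/(9.29703) = 7.41473

7.415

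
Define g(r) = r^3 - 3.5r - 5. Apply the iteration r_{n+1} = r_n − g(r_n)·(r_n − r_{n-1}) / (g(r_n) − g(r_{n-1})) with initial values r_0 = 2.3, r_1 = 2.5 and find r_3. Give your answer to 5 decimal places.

g(2.3) = -0.8830000, g(2.5) = 1.8750000
r_2 = 2.5000000 − 1.8750000·(2.5000000 − 2.3000000) / (1.8750000 − (-0.8830000)) = 2.5000000 − (0.3750000)/(2.7580000) = 2.3640319
g(2.3640319) = -0.0623722
r_3 = 2.3640319 − (-0.0623722)·(2.3640319 − 2.5000000) / (-0.0623722 − 1.8750000) = 2.3640319 − (0.0084806)/(-1.9373722) = 2.3684093

2.36841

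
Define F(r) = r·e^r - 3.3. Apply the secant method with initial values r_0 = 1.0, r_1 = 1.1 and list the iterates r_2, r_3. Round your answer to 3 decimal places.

1.099, 1.099

F(1.0) = -0.58172, F(1.1) = 0.00458
r_2 = 1.10000 − 0.00458·(1.10000 − 1.00000) / (0.00458 − (-0.58172)) = 1.10000 − (0.00046)/(0.58630) = 1.09922
F(1.09922) = -0.00035
r_3 = 1.09922 − (-0.00035)·(1.09922 − 1.10000) / (-0.00035 − 0.00458) = 1.09922 − (0.00000)/(-0.00493) = 1.09927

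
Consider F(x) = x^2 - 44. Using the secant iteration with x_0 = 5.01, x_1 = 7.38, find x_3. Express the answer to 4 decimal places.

F(5.01) = -18.899900, F(7.38) = 10.464400
x_2 = 7.380000 − 10.464400·(7.380000 − 5.010000) / (10.464400 − (-18.899900)) = 7.380000 − (24.800628)/(29.364300) = 6.535416
F(6.535416) = -1.288342
x_3 = 6.535416 − (-1.288342)·(6.535416 − 7.380000) / (-1.288342 − 10.464400) = 6.535416 − (1.088114)/(-11.752742) = 6.627999

6.6280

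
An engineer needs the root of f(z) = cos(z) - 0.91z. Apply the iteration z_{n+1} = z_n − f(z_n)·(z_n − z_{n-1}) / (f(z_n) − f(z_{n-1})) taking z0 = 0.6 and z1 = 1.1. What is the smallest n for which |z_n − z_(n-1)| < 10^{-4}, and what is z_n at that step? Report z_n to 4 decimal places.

n = 5, z_n = 0.7807

f(0.6) = 0.279336, f(1.1) = -0.547404
z2 = 1.100000 − (-0.547404)·(0.500000)/(-0.826739) = 0.768938;  |Δ| = 0.331062
f(0.768938) = 0.018916
z3 = 0.768938 − 0.018916·(-0.331062)/(0.566320) = 0.779996;  |Δ| = 0.011058
f(0.779996) = 0.001120
z4 = 0.779996 − 0.001120·(0.011058)/(-0.017796) = 0.780692;  |Δ| = 0.000696
f(0.780692) = -0.000003
z5 = 0.780692 − (-0.000003)·(0.000696)/(-0.001123) = 0.780690;  |Δ| = 0.000002
|z5 − z4| = 0.000002 < 10^{-4}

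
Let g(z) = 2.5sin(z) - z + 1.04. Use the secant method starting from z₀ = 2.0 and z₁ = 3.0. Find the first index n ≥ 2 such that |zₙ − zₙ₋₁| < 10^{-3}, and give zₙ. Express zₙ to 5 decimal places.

g(2.0) = 1.3132436, g(3.0) = -1.6072000
z₂ = 3.0000000 − (-1.6072000)·(1.0000000)/(-2.9204435) = 2.4496726;  |Δ| = 0.5503274
g(2.4496726) = 0.1853694
z₃ = 2.4496726 − 0.1853694·(-0.5503274)/(1.7925694) = 2.5065819;  |Δ| = 0.0569093
g(2.5065819) = 0.0163834
z₄ = 2.5065819 − 0.0163834·(0.0569093)/(-0.1689859) = 2.5120994;  |Δ| = 0.0055174
g(2.5120994) = -0.0002613
z₅ = 2.5120994 − (-0.0002613)·(0.0055174)/(-0.0166447) = 2.5120128;  |Δ| = 0.0000866
|z₅ − z₄| = 0.0000866 < 10^{-3}

n = 5, zₙ = 2.51201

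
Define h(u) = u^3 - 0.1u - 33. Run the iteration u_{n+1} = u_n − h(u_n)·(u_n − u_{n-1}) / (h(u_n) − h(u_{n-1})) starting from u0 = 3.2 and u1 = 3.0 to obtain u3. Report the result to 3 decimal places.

h(3.2) = -0.55200, h(3.0) = -6.30000
u2 = 3.00000 − (-6.30000)·(3.00000 − 3.20000) / (-6.30000 − (-0.55200)) = 3.00000 − (1.26000)/(-5.74800) = 3.21921
h(3.21921) = 0.03966
u3 = 3.21921 − 0.03966·(3.21921 − 3.00000) / (0.03966 − (-6.30000)) = 3.21921 − (0.00869)/(6.33966) = 3.21784

3.218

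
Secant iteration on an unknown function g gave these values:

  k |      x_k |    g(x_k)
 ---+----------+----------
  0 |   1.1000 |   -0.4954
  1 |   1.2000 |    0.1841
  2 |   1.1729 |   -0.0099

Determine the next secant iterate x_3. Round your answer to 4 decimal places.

x_3 = 1.1729 − (-0.0099)·(1.1729 − 1.2000) / (-0.0099 − 0.1841)
   = 1.1729 − (0.000268)/(-0.194000) = 1.174283

1.1743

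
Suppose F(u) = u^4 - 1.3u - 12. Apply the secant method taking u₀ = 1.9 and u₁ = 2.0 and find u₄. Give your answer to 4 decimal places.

1.9527

F(1.9) = -1.437900, F(2.0) = 1.400000
u₂ = 2.000000 − 1.400000·(2.000000 − 1.900000) / (1.400000 − (-1.437900)) = 2.000000 − (0.140000)/(2.837900) = 1.950668
F(1.950668) = -0.057047
u₃ = 1.950668 − (-0.057047)·(1.950668 − 2.000000) / (-0.057047 − 1.400000) = 1.950668 − (0.002814)/(-1.457047) = 1.952599
F(1.952599) = -0.002127
u₄ = 1.952599 − (-0.002127)·(1.952599 − 1.950668) / (-0.002127 − (-0.057047)) = 1.952599 − (-0.000004)/(0.054920) = 1.952674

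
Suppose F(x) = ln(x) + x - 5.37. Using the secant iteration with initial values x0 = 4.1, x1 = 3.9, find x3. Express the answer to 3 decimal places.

3.987

F(4.1) = 0.14099, F(3.9) = -0.10902
x2 = 3.90000 − (-0.10902)·(3.90000 − 4.10000) / (-0.10902 − 0.14099) = 3.90000 − (0.02180)/(-0.25001) = 3.98722
F(3.98722) = 0.00031
x3 = 3.98722 − 0.00031·(3.98722 − 3.90000) / (0.00031 − (-0.10902)) = 3.98722 − (0.00003)/(0.10933) = 3.98697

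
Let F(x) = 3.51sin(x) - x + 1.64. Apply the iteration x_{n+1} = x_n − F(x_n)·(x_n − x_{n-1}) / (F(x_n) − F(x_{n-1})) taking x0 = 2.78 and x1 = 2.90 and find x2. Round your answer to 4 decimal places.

2.8034

F(2.78) = 0.101713, F(2.90) = -0.420235
x2 = 2.900000 − (-0.420235)·(2.900000 − 2.780000) / (-0.420235 − 0.101713) = 2.900000 − (-0.050428)/(-0.521948) = 2.803385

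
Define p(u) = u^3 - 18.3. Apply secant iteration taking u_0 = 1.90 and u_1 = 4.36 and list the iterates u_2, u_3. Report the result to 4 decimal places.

2.2702, 2.4640

p(1.90) = -11.441000, p(4.36) = 64.581856
u_2 = 4.360000 − 64.581856·(4.360000 − 1.900000) / (64.581856 − (-11.441000)) = 4.360000 − (158.871366)/(76.022856) = 2.270216
p(2.270216) = -6.599581
u_3 = 2.270216 − (-6.599581)·(2.270216 − 4.360000) / (-6.599581 − 64.581856) = 2.270216 − (13.791701)/(-71.181437) = 2.463970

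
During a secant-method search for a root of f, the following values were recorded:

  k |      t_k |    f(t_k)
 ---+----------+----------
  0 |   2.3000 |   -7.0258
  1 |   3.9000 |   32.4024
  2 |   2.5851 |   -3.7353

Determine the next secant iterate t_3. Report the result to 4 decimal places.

2.7210

t_3 = 2.5851 − (-3.7353)·(2.5851 − 3.9000) / (-3.7353 − 32.4024)
   = 2.5851 − (4.911546)/(-36.137700) = 2.721012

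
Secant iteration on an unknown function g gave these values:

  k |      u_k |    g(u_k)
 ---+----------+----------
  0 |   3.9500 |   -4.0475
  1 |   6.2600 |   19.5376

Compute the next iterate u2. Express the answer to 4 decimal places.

u2 = 6.2600 − 19.5376·(6.2600 − 3.9500) / (19.5376 − (-4.0475))
   = 6.2600 − (45.131856)/(23.585100) = 4.346425

4.3464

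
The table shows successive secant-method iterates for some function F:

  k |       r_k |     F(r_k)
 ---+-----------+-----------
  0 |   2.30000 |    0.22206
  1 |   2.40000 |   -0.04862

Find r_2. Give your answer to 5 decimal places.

r_2 = 2.40000 − (-0.04862)·(2.40000 − 2.30000) / (-0.04862 − 0.22206)
   = 2.40000 − (-0.0048620)/(-0.2706800) = 2.3820378

2.38204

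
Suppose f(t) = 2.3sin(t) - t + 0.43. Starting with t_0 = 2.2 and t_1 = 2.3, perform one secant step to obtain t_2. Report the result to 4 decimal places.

2.2366

f(2.2) = 0.089542, f(2.3) = -0.154878
t_2 = 2.300000 − (-0.154878)·(2.300000 − 2.200000) / (-0.154878 − 0.089542) = 2.300000 − (-0.015488)/(-0.244420) = 2.236634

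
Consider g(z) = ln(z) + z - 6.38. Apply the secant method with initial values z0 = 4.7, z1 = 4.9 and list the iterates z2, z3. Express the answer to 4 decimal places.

g(4.7) = -0.132437, g(4.9) = 0.109235
z2 = 4.900000 − 0.109235·(4.900000 − 4.700000) / (0.109235 − (-0.132437)) = 4.900000 − (0.021847)/(0.241673) = 4.809601
g(4.809601) = 0.000215
z3 = 4.809601 − 0.000215·(4.809601 − 4.900000) / (0.000215 − 0.109235) = 4.809601 − (-0.000019)/(-0.109020) = 4.809423

4.8096, 4.8094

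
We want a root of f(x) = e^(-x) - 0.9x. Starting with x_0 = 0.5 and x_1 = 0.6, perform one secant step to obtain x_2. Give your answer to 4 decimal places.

f(0.5) = 0.156531, f(0.6) = 0.008812
x_2 = 0.600000 − 0.008812·(0.600000 − 0.500000) / (0.008812 − 0.156531) = 0.600000 − (0.000881)/(-0.147719) = 0.605965

0.6060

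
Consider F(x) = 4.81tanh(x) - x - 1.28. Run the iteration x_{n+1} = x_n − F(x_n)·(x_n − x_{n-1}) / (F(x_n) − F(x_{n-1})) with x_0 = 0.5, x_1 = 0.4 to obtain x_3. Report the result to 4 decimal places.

0.3538

F(0.5) = 0.442784, F(0.4) = 0.147555
x_2 = 0.400000 − 0.147555·(0.400000 − 0.500000) / (0.147555 − 0.442784) = 0.400000 − (-0.014755)/(-0.295229) = 0.350020
F(0.350020) = -0.011967
x_3 = 0.350020 − (-0.011967)·(0.350020 − 0.400000) / (-0.011967 − 0.147555) = 0.350020 − (0.000598)/(-0.159522) = 0.353770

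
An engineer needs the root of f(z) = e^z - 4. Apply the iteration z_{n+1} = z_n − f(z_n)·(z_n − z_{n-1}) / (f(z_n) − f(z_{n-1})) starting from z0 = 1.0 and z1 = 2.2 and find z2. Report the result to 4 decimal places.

f(1.0) = -1.281718, f(2.2) = 5.025013
z2 = 2.200000 − 5.025013·(2.200000 − 1.000000) / (5.025013 − (-1.281718)) = 2.200000 − (6.030016)/(6.306732) = 1.243876

1.2439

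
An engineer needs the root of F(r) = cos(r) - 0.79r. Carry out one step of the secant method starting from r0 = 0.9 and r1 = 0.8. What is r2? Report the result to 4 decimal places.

F(0.9) = -0.089390, F(0.8) = 0.064707
r2 = 0.800000 − 0.064707·(0.800000 − 0.900000) / (0.064707 − (-0.089390)) = 0.800000 − (-0.006471)/(0.154097) = 0.841991

0.8420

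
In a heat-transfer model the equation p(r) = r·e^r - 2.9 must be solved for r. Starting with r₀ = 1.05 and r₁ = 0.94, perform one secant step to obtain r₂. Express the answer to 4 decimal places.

p(1.05) = 0.100534, p(0.94) = -0.493617
r₂ = 0.940000 − (-0.493617)·(0.940000 − 1.050000) / (-0.493617 − 0.100534) = 0.940000 − (0.054298)/(-0.594151) = 1.031387

1.0314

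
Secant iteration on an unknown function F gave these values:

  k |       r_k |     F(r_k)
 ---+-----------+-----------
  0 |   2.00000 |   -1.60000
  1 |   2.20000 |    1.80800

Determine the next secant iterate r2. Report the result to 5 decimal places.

r2 = 2.20000 − 1.80800·(2.20000 − 2.00000) / (1.80800 − (-1.60000))
   = 2.20000 − (0.3616000)/(3.4080000) = 2.0938967

2.09390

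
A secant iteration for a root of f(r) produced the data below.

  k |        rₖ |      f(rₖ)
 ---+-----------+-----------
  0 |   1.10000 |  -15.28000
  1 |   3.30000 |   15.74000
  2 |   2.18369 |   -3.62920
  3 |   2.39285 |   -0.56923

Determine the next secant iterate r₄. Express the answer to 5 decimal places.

r₄ = 2.39285 − (-0.56923)·(2.39285 − 2.18369) / (-0.56923 − (-3.62920))
   = 2.39285 − (-0.1190601)/(3.0599700) = 2.4317589

2.43176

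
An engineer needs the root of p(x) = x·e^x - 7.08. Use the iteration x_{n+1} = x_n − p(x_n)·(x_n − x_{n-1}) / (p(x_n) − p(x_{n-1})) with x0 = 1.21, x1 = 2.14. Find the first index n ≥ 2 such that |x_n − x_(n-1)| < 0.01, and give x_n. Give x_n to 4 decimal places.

p(1.21) = -3.022284, p(2.14) = 11.108797
x2 = 2.140000 − 11.108797·(0.930000)/(14.131080) = 1.408904;  |Δ| = 0.731096
p(1.408904) = -1.315517
x3 = 1.408904 − (-1.315517)·(-0.731096)/(-12.424313) = 1.486314;  |Δ| = 0.077410
p(1.486314) = -0.509348
x4 = 1.486314 − (-0.509348)·(0.077410)/(0.806169) = 1.535223;  |Δ| = 0.048909
p(1.535223) = 0.047055
x5 = 1.535223 − 0.047055·(0.048909)/(0.556403) = 1.531086;  |Δ| = 0.004136
|x5 − x4| = 0.004136 < 0.01

n = 5, x_n = 1.5311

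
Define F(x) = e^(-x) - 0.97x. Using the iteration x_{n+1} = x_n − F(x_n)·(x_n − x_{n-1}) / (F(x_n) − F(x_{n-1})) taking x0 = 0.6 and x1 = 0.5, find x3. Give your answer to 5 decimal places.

F(0.6) = -0.0331884, F(0.5) = 0.1215307
x2 = 0.5000000 − 0.1215307·(0.5000000 − 0.6000000) / (0.1215307 − (-0.0331884)) = 0.5000000 − (-0.0121531)/(0.1547190) = 0.5785493
F(0.5785493) = -0.0004816
x3 = 0.5785493 − (-0.0004816)·(0.5785493 − 0.5000000) / (-0.0004816 − 0.1215307) = 0.5785493 − (-0.0000378)/(-0.1220122) = 0.5782392

0.57824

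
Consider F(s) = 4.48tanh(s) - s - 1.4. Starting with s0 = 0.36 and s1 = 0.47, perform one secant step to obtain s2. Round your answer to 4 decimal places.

0.4366

F(0.36) = -0.213441, F(0.47) = 0.093133
s2 = 0.470000 − 0.093133·(0.470000 − 0.360000) / (0.093133 − (-0.213441)) = 0.470000 − (0.010245)/(0.306574) = 0.436584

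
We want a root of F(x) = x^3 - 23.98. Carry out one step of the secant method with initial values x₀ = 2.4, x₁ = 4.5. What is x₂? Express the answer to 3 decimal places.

F(2.4) = -10.15600, F(4.5) = 67.14500
x₂ = 4.50000 − 67.14500·(4.50000 − 2.40000) / (67.14500 − (-10.15600)) = 4.50000 − (141.00450)/(77.30100) = 2.67590

2.676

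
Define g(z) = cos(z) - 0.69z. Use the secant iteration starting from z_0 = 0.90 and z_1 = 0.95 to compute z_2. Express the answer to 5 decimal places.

g(0.90) = 0.0006100, g(0.95) = -0.0738169
z_2 = 0.9500000 − (-0.0738169)·(0.9500000 − 0.9000000) / (-0.0738169 − 0.0006100) = 0.9500000 − (-0.0036908)/(-0.0744269) = 0.9004098

0.90041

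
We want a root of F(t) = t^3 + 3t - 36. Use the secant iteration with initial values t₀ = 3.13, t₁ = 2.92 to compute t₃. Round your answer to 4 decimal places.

F(3.13) = 4.054297, F(2.92) = -2.342912
t₂ = 2.920000 − (-2.342912)·(2.920000 − 3.130000) / (-2.342912 − 4.054297) = 2.920000 − (0.492012)/(-6.397209) = 2.996910
F(2.996910) = -0.092604
t₃ = 2.996910 − (-0.092604)·(2.996910 − 2.920000) / (-0.092604 − (-2.342912)) = 2.996910 − (-0.007122)/(2.250308) = 3.000075

3.0001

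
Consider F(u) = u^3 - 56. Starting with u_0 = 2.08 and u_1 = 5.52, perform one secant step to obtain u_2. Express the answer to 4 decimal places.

F(2.08) = -47.001088, F(5.52) = 112.196608
u_2 = 5.520000 − 112.196608·(5.520000 − 2.080000) / (112.196608 − (-47.001088)) = 5.520000 − (385.956332)/(159.197696) = 3.095616

3.0956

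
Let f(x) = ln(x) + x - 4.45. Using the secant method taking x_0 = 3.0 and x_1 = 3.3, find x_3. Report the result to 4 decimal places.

f(3.0) = -0.351388, f(3.3) = 0.043922
x_2 = 3.300000 − 0.043922·(3.300000 − 3.000000) / (0.043922 − (-0.351388)) = 3.300000 − (0.013177)/(0.395310) = 3.266667
f(3.266667) = 0.000438
x_3 = 3.266667 − 0.000438·(3.266667 − 3.300000) / (0.000438 − 0.043922) = 3.266667 − (-0.000015)/(-0.043485) = 3.266332

3.2663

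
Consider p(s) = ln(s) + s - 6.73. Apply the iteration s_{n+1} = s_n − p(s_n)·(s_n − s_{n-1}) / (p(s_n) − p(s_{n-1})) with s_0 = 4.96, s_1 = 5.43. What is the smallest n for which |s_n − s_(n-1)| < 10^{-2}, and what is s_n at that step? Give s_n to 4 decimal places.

n = 3, s_n = 5.1006

p(4.96) = -0.168594, p(5.43) = 0.391939
s_2 = 5.430000 − 0.391939·(0.470000)/(0.560533) = 5.101364;  |Δ| = 0.328636
p(5.101364) = 0.000872
s_3 = 5.101364 − 0.000872·(-0.328636)/(-0.391067) = 5.100631;  |Δ| = 0.000733
|s_3 − s_2| = 0.000733 < 10^{-2}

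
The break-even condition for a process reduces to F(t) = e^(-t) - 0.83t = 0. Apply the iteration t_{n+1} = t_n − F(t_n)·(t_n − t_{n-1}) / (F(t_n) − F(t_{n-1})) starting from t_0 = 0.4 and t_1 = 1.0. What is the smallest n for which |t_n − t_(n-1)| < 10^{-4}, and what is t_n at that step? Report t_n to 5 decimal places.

F(0.4) = 0.3383200, F(1.0) = -0.4621206
t_2 = 1.0000000 − (-0.4621206)·(0.6000000)/(-0.8004406) = 0.6536004;  |Δ| = 0.3463996
F(0.6536004) = -0.0223187
t_3 = 0.6536004 − (-0.0223187)·(-0.3463996)/(0.4398019) = 0.6360216;  |Δ| = 0.0175788
F(0.6360216) = 0.0014965
t_4 = 0.6360216 − 0.0014965·(-0.0175788)/(0.0238152) = 0.6371262;  |Δ| = 0.0011046
F(0.6371262) = -0.0000048
t_5 = 0.6371262 − (-0.0000048)·(0.0011046)/(-0.0015013) = 0.6371227;  |Δ| = 0.0000035
|t_5 − t_4| = 0.0000035 < 10^{-4}

n = 5, t_n = 0.63712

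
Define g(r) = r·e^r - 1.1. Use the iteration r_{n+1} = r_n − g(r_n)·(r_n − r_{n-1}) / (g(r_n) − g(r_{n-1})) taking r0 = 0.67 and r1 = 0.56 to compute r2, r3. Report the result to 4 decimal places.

0.6000, 0.6024

g(0.67) = 0.209339, g(0.56) = -0.119623
r2 = 0.560000 − (-0.119623)·(0.560000 − 0.670000) / (-0.119623 − 0.209339) = 0.560000 − (0.013159)/(-0.328962) = 0.600000
g(0.600000) = -0.006728
r3 = 0.600000 − (-0.006728)·(0.600000 − 0.560000) / (-0.006728 − (-0.119623)) = 0.600000 − (-0.000269)/(0.112895) = 0.602384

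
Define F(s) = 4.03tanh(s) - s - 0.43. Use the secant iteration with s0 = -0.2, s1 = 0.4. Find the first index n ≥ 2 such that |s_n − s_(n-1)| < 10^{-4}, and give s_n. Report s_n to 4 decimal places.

n = 5, s_n = 0.1432

F(-0.2) = -1.025423, F(0.4) = 0.701194
s2 = 0.400000 − 0.701194·(0.600000)/(1.726617) = 0.156335;  |Δ| = 0.243665
F(0.156335) = 0.038611
s3 = 0.156335 − 0.038611·(-0.243665)/(-0.662583) = 0.142135;  |Δ| = 0.014199
F(0.142135) = -0.003156
s4 = 0.142135 − (-0.003156)·(-0.014199)/(-0.041767) = 0.143208;  |Δ| = 0.001073
F(0.143208) = 0.000008
s5 = 0.143208 − 0.000008·(0.001073)/(0.003164) = 0.143206;  |Δ| = 0.000003
|s5 − s4| = 0.000003 < 10^{-4}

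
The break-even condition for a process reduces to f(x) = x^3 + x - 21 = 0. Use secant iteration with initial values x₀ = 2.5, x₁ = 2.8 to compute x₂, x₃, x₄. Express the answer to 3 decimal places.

f(2.5) = -2.87500, f(2.8) = 3.75200
x₂ = 2.80000 − 3.75200·(2.80000 − 2.50000) / (3.75200 − (-2.87500)) = 2.80000 − (1.12560)/(6.62700) = 2.63015
f(2.63015) = -0.17530
x₃ = 2.63015 − (-0.17530)·(2.63015 − 2.80000) / (-0.17530 − 3.75200) = 2.63015 − (0.02978)/(-3.92730) = 2.63773
f(2.63773) = -0.00993
x₄ = 2.63773 − (-0.00993)·(2.63773 − 2.63015) / (-0.00993 − (-0.17530)) = 2.63773 − (-0.00008)/(0.16538) = 2.63819

2.630, 2.638, 2.638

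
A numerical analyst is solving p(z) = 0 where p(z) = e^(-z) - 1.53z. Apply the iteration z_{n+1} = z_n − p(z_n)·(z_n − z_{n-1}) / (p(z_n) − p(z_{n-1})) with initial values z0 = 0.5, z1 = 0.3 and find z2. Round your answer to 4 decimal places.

p(0.5) = -0.158469, p(0.3) = 0.281818
z2 = 0.300000 − 0.281818·(0.300000 − 0.500000) / (0.281818 − (-0.158469)) = 0.300000 − (-0.056364)/(0.440288) = 0.428016

0.4280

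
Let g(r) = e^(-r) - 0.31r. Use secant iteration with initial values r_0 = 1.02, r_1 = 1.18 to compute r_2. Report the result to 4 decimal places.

g(1.02) = 0.044395, g(1.18) = -0.058521
r_2 = 1.180000 − (-0.058521)·(1.180000 − 1.020000) / (-0.058521 − 0.044395) = 1.180000 − (-0.009363)/(-0.102916) = 1.089019

1.0890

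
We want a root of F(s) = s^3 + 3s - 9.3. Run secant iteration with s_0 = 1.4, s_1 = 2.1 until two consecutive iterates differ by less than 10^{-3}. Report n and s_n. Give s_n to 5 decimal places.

F(1.4) = -2.3560000, F(2.1) = 6.2610000
s_2 = 2.1000000 − 6.2610000·(0.7000000)/(8.6170000) = 1.5913891;  |Δ| = 0.5086109
F(1.5913891) = -0.4956090
s_3 = 1.5913891 − (-0.4956090)·(-0.5086109)/(-6.7566090) = 1.6286966;  |Δ| = 0.0373075
F(1.6286966) = -0.0935438
s_4 = 1.6286966 − (-0.0935438)·(0.0373075)/(0.4020651) = 1.6373765;  |Δ| = 0.0086799
F(1.6373765) = 0.0019389
s_5 = 1.6373765 − 0.0019389·(0.0086799)/(0.0954828) = 1.6372002;  |Δ| = 0.0001763
|s_5 − s_4| = 0.0001763 < 10^{-3}

n = 5, s_n = 1.63720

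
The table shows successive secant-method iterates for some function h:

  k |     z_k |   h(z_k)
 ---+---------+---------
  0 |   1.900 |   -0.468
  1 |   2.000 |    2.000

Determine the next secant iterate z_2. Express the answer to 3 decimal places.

z_2 = 2.000 − 2.000·(2.000 − 1.900) / (2.000 − (-0.468))
   = 2.000 − (0.20000)/(2.46800) = 1.91896

1.919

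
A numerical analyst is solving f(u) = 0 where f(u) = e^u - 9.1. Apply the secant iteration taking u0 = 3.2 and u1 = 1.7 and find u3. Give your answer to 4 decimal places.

f(3.2) = 15.432530, f(1.7) = -3.626053
u2 = 1.700000 − (-3.626053)·(1.700000 − 3.200000) / (-3.626053 − 15.432530) = 1.700000 − (5.439079)/(-19.058583) = 1.985387
f(1.985387) = -1.818132
u3 = 1.985387 − (-1.818132)·(1.985387 − 1.700000) / (-1.818132 − (-3.626053)) = 1.985387 − (-0.518872)/(1.807920) = 2.272387

2.2724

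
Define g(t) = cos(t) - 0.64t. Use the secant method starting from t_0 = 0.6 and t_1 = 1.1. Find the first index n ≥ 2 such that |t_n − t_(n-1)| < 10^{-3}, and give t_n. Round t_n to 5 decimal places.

n = 4, t_n = 0.93183

g(0.6) = 0.4413356, g(1.1) = -0.2504039
t_2 = 1.1000000 − (-0.2504039)·(0.5000000)/(-0.6917395) = 0.9190042;  |Δ| = 0.1809958
g(0.9190042) = 0.0184494
t_3 = 0.9190042 − 0.0184494·(-0.1809958)/(0.2688533) = 0.9314246;  |Δ| = 0.0124204
g(0.9314246) = 0.0005796
t_4 = 0.9314246 − 0.0005796·(0.0124204)/(-0.0178698) = 0.9318275;  |Δ| = 0.0004029
|t_4 − t_3| = 0.0004029 < 10^{-3}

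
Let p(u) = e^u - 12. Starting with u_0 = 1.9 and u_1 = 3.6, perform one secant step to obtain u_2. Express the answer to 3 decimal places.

p(1.9) = -5.31411, p(3.6) = 24.59823
u_2 = 3.60000 − 24.59823·(3.60000 − 1.90000) / (24.59823 − (-5.31411)) = 3.60000 − (41.81700)/(29.91234) = 2.20202

2.202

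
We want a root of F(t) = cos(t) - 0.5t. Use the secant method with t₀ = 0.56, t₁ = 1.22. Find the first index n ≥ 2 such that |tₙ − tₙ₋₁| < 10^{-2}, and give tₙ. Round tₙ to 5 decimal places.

F(0.56) = 0.5672551, F(1.22) = -0.2663543
t₂ = 1.2200000 − (-0.2663543)·(0.6600000)/(-0.8336094) = 1.0091173;  |Δ| = 0.2108827
F(1.0091173) = 0.0280494
t₃ = 1.0091173 − 0.0280494·(-0.2108827)/(0.2944036) = 1.0292092;  |Δ| = 0.0200919
F(1.0292092) = 0.0008920
t₄ = 1.0292092 − 0.0008920·(0.0200919)/(-0.0271573) = 1.0298692;  |Δ| = 0.0006600
|t₄ − t₃| = 0.0006600 < 10^{-2}

n = 4, tₙ = 1.02987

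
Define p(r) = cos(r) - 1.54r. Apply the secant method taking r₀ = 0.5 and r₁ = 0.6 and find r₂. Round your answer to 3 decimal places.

0.552

p(0.5) = 0.10758, p(0.6) = -0.09866
r₂ = 0.60000 − (-0.09866)·(0.60000 − 0.50000) / (-0.09866 − 0.10758) = 0.60000 − (-0.00987)/(-0.20625) = 0.55216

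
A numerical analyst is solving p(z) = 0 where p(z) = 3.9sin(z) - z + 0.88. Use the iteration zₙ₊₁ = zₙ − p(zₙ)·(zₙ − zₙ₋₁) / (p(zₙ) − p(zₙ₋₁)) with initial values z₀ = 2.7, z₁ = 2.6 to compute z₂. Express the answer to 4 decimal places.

p(2.7) = -0.153218, p(2.6) = 0.290455
z₂ = 2.600000 − 0.290455·(2.600000 − 2.700000) / (0.290455 − (-0.153218)) = 2.600000 − (-0.029046)/(0.443674) = 2.665466

2.6655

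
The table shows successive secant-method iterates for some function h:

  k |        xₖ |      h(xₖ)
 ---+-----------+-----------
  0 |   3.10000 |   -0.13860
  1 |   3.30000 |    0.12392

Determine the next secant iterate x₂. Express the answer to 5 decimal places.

x₂ = 3.30000 − 0.12392·(3.30000 − 3.10000) / (0.12392 − (-0.13860))
   = 3.30000 − (0.0247840)/(0.2625200) = 3.2055920

3.20559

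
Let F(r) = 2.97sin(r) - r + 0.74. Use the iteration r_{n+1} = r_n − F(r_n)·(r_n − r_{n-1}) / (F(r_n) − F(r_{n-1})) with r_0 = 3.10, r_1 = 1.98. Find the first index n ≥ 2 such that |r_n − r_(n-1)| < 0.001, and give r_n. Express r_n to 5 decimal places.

F(3.10) = -2.2365054, F(1.98) = 1.4847907
r_2 = 1.9800000 − 1.4847907·(-1.1200000)/(3.7212962) = 2.4268781;  |Δ| = 0.4468781
F(2.4268781) = 0.2596655
r_3 = 2.4268781 − 0.2596655·(0.4468781)/(-1.2251252) = 2.5215940;  |Δ| = 0.0947159
F(2.5215940) = -0.0559227
r_4 = 2.5215940 − (-0.0559227)·(0.0947159)/(-0.3155882) = 2.5048102;  |Δ| = 0.0167838
F(2.5048102) = 0.0011863
r_5 = 2.5048102 − 0.0011863·(-0.0167838)/(0.0571090) = 2.5051588;  |Δ| = 0.0003486
|r_5 − r_4| = 0.0003486 < 0.001

n = 5, r_n = 2.50516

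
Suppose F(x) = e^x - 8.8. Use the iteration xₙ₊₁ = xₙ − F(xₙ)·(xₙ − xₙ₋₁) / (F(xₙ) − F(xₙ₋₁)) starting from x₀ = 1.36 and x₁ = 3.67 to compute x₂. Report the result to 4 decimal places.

1.6804

F(1.36) = -4.903807, F(3.67) = 30.451906
x₂ = 3.670000 − 30.451906·(3.670000 − 1.360000) / (30.451906 − (-4.903807)) = 3.670000 − (70.343903)/(35.355713) = 1.680395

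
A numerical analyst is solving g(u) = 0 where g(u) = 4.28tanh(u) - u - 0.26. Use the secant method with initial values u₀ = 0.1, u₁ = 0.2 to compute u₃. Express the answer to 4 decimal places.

g(0.1) = 0.066579, g(0.2) = 0.384766
u₂ = 0.200000 − 0.384766·(0.200000 − 0.100000) / (0.384766 − 0.066579) = 0.200000 − (0.038477)/(0.318187) = 0.079076
g(0.079076) = -0.001336
u₃ = 0.079076 − (-0.001336)·(0.079076 − 0.200000) / (-0.001336 − 0.384766) = 0.079076 − (0.000162)/(-0.386102) = 0.079494

0.0795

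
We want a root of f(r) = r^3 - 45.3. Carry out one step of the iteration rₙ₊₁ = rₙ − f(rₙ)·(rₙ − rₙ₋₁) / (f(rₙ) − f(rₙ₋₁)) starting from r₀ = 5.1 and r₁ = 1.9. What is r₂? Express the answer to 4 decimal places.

2.8779

f(5.1) = 87.351000, f(1.9) = -38.441000
r₂ = 1.900000 − (-38.441000)·(1.900000 − 5.100000) / (-38.441000 − 87.351000) = 1.900000 − (123.011200)/(-125.792000) = 2.877894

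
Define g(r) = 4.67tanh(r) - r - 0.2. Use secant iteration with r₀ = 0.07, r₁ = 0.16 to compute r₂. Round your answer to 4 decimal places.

0.0544

g(0.07) = 0.056367, g(0.16) = 0.380889
r₂ = 0.160000 − 0.380889·(0.160000 − 0.070000) / (0.380889 − 0.056367) = 0.160000 − (0.034280)/(0.324521) = 0.054368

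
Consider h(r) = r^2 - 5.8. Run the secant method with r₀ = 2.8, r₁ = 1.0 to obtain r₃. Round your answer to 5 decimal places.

2.47097

h(2.8) = 2.0400000, h(1.0) = -4.8000000
r₂ = 1.0000000 − (-4.8000000)·(1.0000000 − 2.8000000) / (-4.8000000 − 2.0400000) = 1.0000000 − (8.6400000)/(-6.8400000) = 2.2631579
h(2.2631579) = -0.6781163
r₃ = 2.2631579 − (-0.6781163)·(2.2631579 − 1.0000000) / (-0.6781163 − (-4.8000000)) = 2.2631579 − (-0.8565680)/(4.1218837) = 2.4709677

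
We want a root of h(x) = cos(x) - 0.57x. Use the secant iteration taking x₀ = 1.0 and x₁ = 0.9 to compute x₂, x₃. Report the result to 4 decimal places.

0.9785, 0.9789

h(1.0) = -0.029698, h(0.9) = 0.108610
x₂ = 0.900000 − 0.108610·(0.900000 − 1.000000) / (0.108610 − (-0.029698)) = 0.900000 − (-0.010861)/(0.138308) = 0.978528
h(0.978528) = 0.000484
x₃ = 0.978528 − 0.000484·(0.978528 − 0.900000) / (0.000484 − 0.108610) = 0.978528 − (0.000038)/(-0.108126) = 0.978879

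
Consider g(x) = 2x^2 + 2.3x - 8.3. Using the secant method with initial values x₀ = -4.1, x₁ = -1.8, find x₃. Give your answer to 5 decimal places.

g(-4.1) = 15.8900000, g(-1.8) = -5.9600000
x₂ = -1.8000000 − (-5.9600000)·(-1.8000000 − (-4.1000000)) / (-5.9600000 − 15.8900000) = -1.8000000 − (-13.7080000)/(-21.8500000) = -2.4273684
g(-2.4273684) = -2.0987125
x₃ = -2.4273684 − (-2.0987125)·(-2.4273684 − (-1.8000000)) / (-2.0987125 − (-5.9600000)) = -2.4273684 − (1.3166659)/(3.8612875) = -2.7683598

-2.76836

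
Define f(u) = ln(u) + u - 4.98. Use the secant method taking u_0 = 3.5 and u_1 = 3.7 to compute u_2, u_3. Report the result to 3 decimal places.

f(3.5) = -0.22724, f(3.7) = 0.02833
u_2 = 3.70000 − 0.02833·(3.70000 − 3.50000) / (0.02833 − (-0.22724)) = 3.70000 − (0.00567)/(0.25557) = 3.67783
f(3.67783) = 0.00015
u_3 = 3.67783 − 0.00015·(3.67783 − 3.70000) / (0.00015 − 0.02833) = 3.67783 − (0.00000)/(-0.02818) = 3.67771

3.678, 3.678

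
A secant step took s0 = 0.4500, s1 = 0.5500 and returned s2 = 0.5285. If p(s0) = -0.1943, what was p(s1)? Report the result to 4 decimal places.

0.0532

The secant line through (0.4500, -0.1943) and (0.5500, p(s1)) crosses zero at s2 = 0.5285.
So (0.4500, -0.1943), (0.5500, p(s1)), (0.5285, 0) are collinear:
p(s1) = -0.1943 · (0.5500 − 0.5285) / (0.4500 − 0.5285) = -0.1943 · (0.021500)/(-0.078500) = 0.053216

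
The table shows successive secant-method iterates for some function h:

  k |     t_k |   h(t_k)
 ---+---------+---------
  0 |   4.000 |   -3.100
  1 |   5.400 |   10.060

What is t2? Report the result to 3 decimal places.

4.330

t2 = 5.400 − 10.060·(5.400 − 4.000) / (10.060 − (-3.100))
   = 5.400 − (14.08400)/(13.16000) = 4.32979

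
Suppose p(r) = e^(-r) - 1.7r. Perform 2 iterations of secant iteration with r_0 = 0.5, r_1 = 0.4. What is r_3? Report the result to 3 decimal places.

p(0.5) = -0.24347, p(0.4) = -0.00968
r_2 = 0.40000 − (-0.00968)·(0.40000 − 0.50000) / (-0.00968 − (-0.24347)) = 0.40000 − (0.00097)/(0.23379) = 0.39586
p(0.39586) = 0.00014
r_3 = 0.39586 − 0.00014·(0.39586 − 0.40000) / (0.00014 − (-0.00968)) = 0.39586 − (0.00000)/(0.00982) = 0.39592

0.396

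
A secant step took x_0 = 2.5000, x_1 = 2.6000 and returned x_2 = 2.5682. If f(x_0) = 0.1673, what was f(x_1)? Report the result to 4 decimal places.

The secant line through (2.5000, 0.1673) and (2.6000, f(x_1)) crosses zero at x_2 = 2.5682.
So (2.5000, 0.1673), (2.6000, f(x_1)), (2.5682, 0) are collinear:
f(x_1) = 0.1673 · (2.6000 − 2.5682) / (2.5000 − 2.5682) = 0.1673 · (0.031800)/(-0.068200) = -0.078008

-0.0780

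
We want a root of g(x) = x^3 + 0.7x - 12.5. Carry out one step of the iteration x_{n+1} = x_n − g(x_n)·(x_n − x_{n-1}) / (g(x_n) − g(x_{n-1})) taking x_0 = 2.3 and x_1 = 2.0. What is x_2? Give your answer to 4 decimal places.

g(2.3) = 1.277000, g(2.0) = -3.100000
x_2 = 2.000000 − (-3.100000)·(2.000000 − 2.300000) / (-3.100000 − 1.277000) = 2.000000 − (0.930000)/(-4.377000) = 2.212474

2.2125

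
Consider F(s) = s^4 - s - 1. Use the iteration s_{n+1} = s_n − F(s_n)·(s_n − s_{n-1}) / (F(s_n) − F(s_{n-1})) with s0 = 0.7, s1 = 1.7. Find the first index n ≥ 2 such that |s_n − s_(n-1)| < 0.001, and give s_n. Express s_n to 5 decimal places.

n = 8, s_n = 1.22074

F(0.7) = -1.4599000, F(1.7) = 5.6521000
s2 = 1.7000000 − 5.6521000·(1.0000000)/(7.1120000) = 0.9052728;  |Δ| = 0.7947272
F(0.9052728) = -1.2336617
s3 = 0.9052728 − (-1.2336617)·(-0.7947272)/(-6.8857617) = 1.0476571;  |Δ| = 0.1423843
F(1.0476571) = -0.8429634
s4 = 1.0476571 − (-0.8429634)·(0.1423843)/(0.3906983) = 1.3548628;  |Δ| = 0.3072057
F(1.3548628) = 1.0147603
s5 = 1.3548628 − 1.0147603·(0.3072057)/(1.8577237) = 1.1870552;  |Δ| = 0.1678076
F(1.1870552) = -0.2014921
s6 = 1.1870552 − (-0.2014921)·(-0.1678076)/(-1.2162524) = 1.2148553;  |Δ| = 0.0278001
F(1.2148553) = -0.0366530
s7 = 1.2148553 − (-0.0366530)·(0.0278001)/(0.1648391) = 1.2210368;  |Δ| = 0.0061815
F(1.2210368) = 0.0018382
s8 = 1.2210368 − 0.0018382·(0.0061815)/(0.0384912) = 1.2207416;  |Δ| = 0.0002952
|s8 − s7| = 0.0002952 < 0.001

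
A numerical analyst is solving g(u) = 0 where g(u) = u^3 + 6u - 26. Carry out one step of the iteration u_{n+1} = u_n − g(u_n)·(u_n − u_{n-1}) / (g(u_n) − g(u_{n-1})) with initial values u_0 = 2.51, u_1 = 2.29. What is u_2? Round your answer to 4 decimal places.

g(2.51) = 4.873251, g(2.29) = -0.251011
u_2 = 2.290000 − (-0.251011)·(2.290000 − 2.510000) / (-0.251011 − 4.873251) = 2.290000 − (0.055222)/(-5.124262) = 2.300777

2.3008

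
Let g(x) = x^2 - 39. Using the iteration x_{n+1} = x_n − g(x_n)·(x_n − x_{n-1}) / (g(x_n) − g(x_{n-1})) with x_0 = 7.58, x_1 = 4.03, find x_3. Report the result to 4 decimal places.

6.3013

g(7.58) = 18.456400, g(4.03) = -22.759100
x_2 = 4.030000 − (-22.759100)·(4.030000 − 7.580000) / (-22.759100 − 18.456400) = 4.030000 − (80.794805)/(-41.215500) = 5.990301
g(5.990301) = -3.116288
x_3 = 5.990301 − (-3.116288)·(5.990301 − 4.030000) / (-3.116288 − (-22.759100)) = 5.990301 − (-6.108865)/(19.642812) = 6.301299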